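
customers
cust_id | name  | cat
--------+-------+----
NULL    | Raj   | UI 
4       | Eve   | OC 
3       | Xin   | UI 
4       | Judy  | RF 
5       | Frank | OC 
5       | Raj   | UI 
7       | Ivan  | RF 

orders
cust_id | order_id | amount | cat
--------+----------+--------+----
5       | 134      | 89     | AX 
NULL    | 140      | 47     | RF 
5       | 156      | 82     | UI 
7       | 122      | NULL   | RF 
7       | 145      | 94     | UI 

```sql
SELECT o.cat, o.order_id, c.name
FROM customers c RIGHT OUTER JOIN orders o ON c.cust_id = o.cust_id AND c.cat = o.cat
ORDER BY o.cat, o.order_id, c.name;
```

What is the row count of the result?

RIGHT JOIN keeps every row from `orders`; unmatched rows get NULL for `customers`'s columns.
Matching on c.cust_id = o.cust_id AND c.cat = o.cat. A NULL in a compared column never satisfies the condition.
Matched pairs: 2; unmatched o rows kept: 3.
Total: 2 matched + 3 padded = 5 rows.

5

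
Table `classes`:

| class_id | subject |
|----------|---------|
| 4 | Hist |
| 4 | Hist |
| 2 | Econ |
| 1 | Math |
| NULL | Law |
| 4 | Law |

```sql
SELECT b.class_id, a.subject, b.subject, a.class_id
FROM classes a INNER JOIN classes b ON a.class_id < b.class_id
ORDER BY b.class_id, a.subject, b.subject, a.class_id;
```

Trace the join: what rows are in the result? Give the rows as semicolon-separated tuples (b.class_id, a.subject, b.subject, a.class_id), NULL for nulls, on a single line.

INNER JOIN keeps only pairs where the ON condition holds.
Matching on a.class_id < b.class_id. A NULL in a compared column never satisfies the condition.
- a (class_id=4) has no partner → excluded.
- a (class_id=4) has no partner → excluded.
- a (class_id=2) pairs with 3 row(s) of b.
- a (class_id=1) pairs with 4 row(s) of b.
- a (class_id=NULL) has no partner → excluded.
- a (class_id=4) has no partner → excluded.
After projecting and ordering:
b.class_id | a.subject | b.subject | a.class_id
2 | Math | Econ | 1
4 | Econ | Hist | 2
4 | Econ | Hist | 2
4 | Econ | Law | 2
4 | Math | Hist | 1
4 | Math | Hist | 1
4 | Math | Law | 1

(2, Math, Econ, 1); (4, Econ, Hist, 2); (4, Econ, Hist, 2); (4, Econ, Law, 2); (4, Math, Hist, 1); (4, Math, Hist, 1); (4, Math, Law, 1)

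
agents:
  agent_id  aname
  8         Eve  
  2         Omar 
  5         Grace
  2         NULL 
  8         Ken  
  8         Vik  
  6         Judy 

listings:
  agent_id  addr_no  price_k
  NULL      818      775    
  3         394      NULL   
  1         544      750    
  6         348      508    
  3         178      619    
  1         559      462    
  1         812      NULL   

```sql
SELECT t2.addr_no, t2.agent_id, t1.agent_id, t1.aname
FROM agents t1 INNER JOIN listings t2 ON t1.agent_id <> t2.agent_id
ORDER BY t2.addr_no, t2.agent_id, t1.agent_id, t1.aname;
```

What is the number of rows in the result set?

41

INNER JOIN keeps only pairs where the ON condition holds.
Matching on t1.agent_id <> t2.agent_id. A NULL in a compared column never satisfies the condition.
- t1 row (agent_id=8): matches 6 t2 row(s) → 6 output row(s).
- t1 row (agent_id=2): matches 6 t2 row(s) → 6 output row(s).
- t1 row (agent_id=5): matches 6 t2 row(s) → 6 output row(s).
- t1 row (agent_id=2): matches 6 t2 row(s) → 6 output row(s).
- t1 row (agent_id=8): matches 6 t2 row(s) → 6 output row(s).
- t1 row (agent_id=8): matches 6 t2 row(s) → 6 output row(s).
- t1 row (agent_id=6): matches 5 t2 row(s) → 5 output row(s).
Total: 41 rows.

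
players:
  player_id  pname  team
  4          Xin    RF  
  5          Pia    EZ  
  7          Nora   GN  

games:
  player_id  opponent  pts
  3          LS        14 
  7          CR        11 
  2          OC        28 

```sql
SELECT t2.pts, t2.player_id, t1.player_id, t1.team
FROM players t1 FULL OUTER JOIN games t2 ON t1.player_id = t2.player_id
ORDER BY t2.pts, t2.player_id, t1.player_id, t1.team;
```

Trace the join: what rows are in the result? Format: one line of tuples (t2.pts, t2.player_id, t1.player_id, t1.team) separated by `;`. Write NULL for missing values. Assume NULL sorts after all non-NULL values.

(11, 7, 7, GN); (14, 3, NULL, NULL); (28, 2, NULL, NULL); (NULL, NULL, 4, RF); (NULL, NULL, 5, EZ)

FULL OUTER JOIN keeps every row from both sides; unmatched rows get NULL for the other side's columns.
Matching on t1.player_id = t2.player_id.
- t1 row (player_id=4): no match → kept, t2 columns NULL.
- t1 row (player_id=5): no match → kept, t2 columns NULL.
- t1 row (player_id=7): matches 1 t2 row(s) → 1 output row(s).
- 2 row(s) from t2 found no t1 partner → padded with NULL.
After projecting and ordering:
t2.pts | t2.player_id | t1.player_id | t1.team
11 | 7 | 7 | GN
14 | 3 | NULL | NULL
28 | 2 | NULL | NULL
NULL | NULL | 4 | RF
NULL | NULL | 5 | EZ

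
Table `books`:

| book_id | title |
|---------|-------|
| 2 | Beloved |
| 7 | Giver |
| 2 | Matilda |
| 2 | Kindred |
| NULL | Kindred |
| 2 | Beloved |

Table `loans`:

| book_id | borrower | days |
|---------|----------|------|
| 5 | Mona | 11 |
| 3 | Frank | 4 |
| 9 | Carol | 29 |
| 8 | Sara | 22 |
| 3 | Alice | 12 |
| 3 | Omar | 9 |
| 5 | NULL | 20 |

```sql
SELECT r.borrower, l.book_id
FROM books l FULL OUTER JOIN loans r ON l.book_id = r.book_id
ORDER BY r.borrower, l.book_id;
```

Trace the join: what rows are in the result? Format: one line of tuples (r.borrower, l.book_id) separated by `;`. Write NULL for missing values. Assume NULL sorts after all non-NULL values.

FULL OUTER JOIN keeps every row from both sides; unmatched rows get NULL for the other side's columns.
Matching on l.book_id = r.book_id. A NULL in a compared column never satisfies the condition.
- l[0] book_id=2 → no match; kept with NULLs on the r side.
- l[1] book_id=7 → no match; kept with NULLs on the r side.
- l[2] book_id=2 → no match; kept with NULLs on the r side.
- l[3] book_id=2 → no match; kept with NULLs on the r side.
- l[4] book_id=NULL → no match; kept with NULLs on the r side.
- l[5] book_id=2 → no match; kept with NULLs on the r side.
- 7 r row(s) had no l match → kept, l columns NULL.

(Alice, NULL); (Carol, NULL); (Frank, NULL); (Mona, NULL); (Omar, NULL); (Sara, NULL); (NULL, 2); (NULL, 2); (NULL, 2); (NULL, 2); (NULL, 7); (NULL, NULL); (NULL, NULL)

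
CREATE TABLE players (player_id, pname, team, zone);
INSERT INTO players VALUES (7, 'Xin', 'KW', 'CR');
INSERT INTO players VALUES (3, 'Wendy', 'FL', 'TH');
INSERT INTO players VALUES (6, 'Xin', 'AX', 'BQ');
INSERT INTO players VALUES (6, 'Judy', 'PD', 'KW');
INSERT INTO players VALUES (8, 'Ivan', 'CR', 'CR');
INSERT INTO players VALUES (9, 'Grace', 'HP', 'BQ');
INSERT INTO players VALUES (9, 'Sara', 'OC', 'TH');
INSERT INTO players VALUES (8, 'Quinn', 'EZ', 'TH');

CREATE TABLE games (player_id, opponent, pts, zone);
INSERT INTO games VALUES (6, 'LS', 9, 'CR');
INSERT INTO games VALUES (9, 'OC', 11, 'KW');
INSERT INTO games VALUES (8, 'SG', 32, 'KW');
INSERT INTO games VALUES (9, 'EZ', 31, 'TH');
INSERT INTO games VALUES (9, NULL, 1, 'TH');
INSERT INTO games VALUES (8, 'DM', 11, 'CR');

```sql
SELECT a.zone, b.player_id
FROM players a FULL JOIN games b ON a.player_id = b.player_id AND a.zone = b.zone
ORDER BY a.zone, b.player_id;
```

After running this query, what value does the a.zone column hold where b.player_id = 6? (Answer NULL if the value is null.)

NULL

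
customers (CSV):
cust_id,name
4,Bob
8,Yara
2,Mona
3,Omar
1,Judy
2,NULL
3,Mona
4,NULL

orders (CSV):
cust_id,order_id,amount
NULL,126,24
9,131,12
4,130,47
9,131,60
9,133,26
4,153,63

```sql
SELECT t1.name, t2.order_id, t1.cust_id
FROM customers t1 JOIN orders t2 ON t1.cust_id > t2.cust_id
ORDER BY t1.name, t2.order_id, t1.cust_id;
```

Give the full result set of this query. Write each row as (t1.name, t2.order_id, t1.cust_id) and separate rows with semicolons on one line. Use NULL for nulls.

(Yara, 130, 8); (Yara, 153, 8)

INNER JOIN keeps only pairs where the ON condition holds.
Matching on t1.cust_id > t2.cust_id. A NULL in a compared column never satisfies the condition.
- t1 (cust_id=4) has no partner → excluded.
- t1 (cust_id=8) pairs with 2 row(s) of t2.
- t1 (cust_id=2) has no partner → excluded.
- t1 (cust_id=3) has no partner → excluded.
- t1 (cust_id=1) has no partner → excluded.
- t1 (cust_id=2) has no partner → excluded.
- t1 (cust_id=3) has no partner → excluded.
- t1 (cust_id=4) has no partner → excluded.
After projecting and ordering:
t1.name | t2.order_id | t1.cust_id
Yara | 130 | 8
Yara | 153 | 8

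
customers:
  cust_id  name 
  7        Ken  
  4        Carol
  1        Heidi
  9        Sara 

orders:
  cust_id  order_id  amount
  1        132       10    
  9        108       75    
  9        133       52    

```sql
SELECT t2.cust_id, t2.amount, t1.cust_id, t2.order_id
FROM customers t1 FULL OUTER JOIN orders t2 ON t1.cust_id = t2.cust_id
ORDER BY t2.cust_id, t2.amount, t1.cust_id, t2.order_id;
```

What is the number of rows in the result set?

FULL OUTER JOIN keeps every row from both sides; unmatched rows get NULL for the other side's columns.
Matching on t1.cust_id = t2.cust_id.
- t1 row (cust_id=7): no match → kept, t2 columns NULL.
- t1 row (cust_id=4): no match → kept, t2 columns NULL.
- t1 row (cust_id=1): matches 1 t2 row(s) → 1 output row(s).
- t1 row (cust_id=9): matches 2 t2 row(s) → 2 output row(s).
Total: 3 matched + 2 padded = 5 rows.

5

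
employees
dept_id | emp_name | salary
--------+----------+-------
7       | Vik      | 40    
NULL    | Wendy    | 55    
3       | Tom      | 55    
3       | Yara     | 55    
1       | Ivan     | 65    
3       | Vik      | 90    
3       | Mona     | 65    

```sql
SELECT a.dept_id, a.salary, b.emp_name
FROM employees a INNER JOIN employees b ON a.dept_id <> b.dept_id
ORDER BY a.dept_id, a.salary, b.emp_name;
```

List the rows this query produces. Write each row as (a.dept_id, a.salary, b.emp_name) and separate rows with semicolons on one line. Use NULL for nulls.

INNER JOIN keeps only pairs where the ON condition holds.
Matching on a.dept_id <> b.dept_id. A NULL in a compared column never satisfies the condition.
- dept_id=7: 5 matching b row(s), so 5 row(s) emitted.
- dept_id=NULL: no matching b row, dropped.
- dept_id=3: 2 matching b row(s), so 2 row(s) emitted.
- dept_id=3: 2 matching b row(s), so 2 row(s) emitted.
- dept_id=1: 5 matching b row(s), so 5 row(s) emitted.
- dept_id=3: 2 matching b row(s), so 2 row(s) emitted.
- dept_id=3: 2 matching b row(s), so 2 row(s) emitted.

(1, 65, Mona); (1, 65, Tom); (1, 65, Vik); (1, 65, Vik); (1, 65, Yara); (3, 55, Ivan); (3, 55, Ivan); (3, 55, Vik); (3, 55, Vik); (3, 65, Ivan); (3, 65, Vik); (3, 90, Ivan); (3, 90, Vik); (7, 40, Ivan); (7, 40, Mona); (7, 40, Tom); (7, 40, Vik); (7, 40, Yara)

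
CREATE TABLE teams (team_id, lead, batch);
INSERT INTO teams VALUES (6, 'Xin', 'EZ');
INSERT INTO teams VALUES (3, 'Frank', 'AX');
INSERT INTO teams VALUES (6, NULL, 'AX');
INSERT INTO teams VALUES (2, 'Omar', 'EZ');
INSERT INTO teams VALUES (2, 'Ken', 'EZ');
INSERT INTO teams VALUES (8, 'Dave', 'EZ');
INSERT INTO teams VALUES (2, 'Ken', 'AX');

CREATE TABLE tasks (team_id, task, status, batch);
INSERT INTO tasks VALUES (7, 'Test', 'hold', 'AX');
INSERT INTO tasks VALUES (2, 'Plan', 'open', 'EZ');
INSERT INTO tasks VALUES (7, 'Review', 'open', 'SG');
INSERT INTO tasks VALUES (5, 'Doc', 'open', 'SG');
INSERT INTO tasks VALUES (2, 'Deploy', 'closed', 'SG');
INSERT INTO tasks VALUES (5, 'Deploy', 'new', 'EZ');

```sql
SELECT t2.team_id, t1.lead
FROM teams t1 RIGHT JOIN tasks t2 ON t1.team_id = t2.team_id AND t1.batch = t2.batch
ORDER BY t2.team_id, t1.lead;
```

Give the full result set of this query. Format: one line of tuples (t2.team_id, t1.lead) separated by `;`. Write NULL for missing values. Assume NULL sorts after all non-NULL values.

RIGHT JOIN keeps every row from `tasks`; unmatched rows get NULL for `teams`'s columns.
Matching on t1.team_id = t2.team_id AND t1.batch = t2.batch.
Matched pairs: 2; unmatched t2 rows kept: 5.

(2, Ken); (2, Omar); (2, NULL); (5, NULL); (5, NULL); (7, NULL); (7, NULL)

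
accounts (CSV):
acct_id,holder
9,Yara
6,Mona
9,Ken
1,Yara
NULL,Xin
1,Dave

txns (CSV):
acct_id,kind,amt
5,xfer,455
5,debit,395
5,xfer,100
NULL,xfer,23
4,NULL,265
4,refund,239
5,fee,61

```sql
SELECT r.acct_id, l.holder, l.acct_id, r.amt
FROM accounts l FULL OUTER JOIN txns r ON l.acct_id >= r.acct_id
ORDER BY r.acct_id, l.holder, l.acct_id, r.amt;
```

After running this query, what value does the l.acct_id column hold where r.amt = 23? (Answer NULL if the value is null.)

FULL OUTER JOIN keeps every row from both sides; unmatched rows get NULL for the other side's columns.
Matching on l.acct_id >= r.acct_id. A NULL in a compared column never satisfies the condition.
- l row (acct_id=9): matches 6 r row(s) → 6 output row(s).
- l row (acct_id=6): matches 6 r row(s) → 6 output row(s).
- l row (acct_id=9): matches 6 r row(s) → 6 output row(s).
- l row (acct_id=1): no match → kept, r columns NULL.
- l row (acct_id=NULL): no match → kept, r columns NULL.
- l row (acct_id=1): no match → kept, r columns NULL.
- plus 1 unmatched r row(s), each kept with NULL l columns.

NULL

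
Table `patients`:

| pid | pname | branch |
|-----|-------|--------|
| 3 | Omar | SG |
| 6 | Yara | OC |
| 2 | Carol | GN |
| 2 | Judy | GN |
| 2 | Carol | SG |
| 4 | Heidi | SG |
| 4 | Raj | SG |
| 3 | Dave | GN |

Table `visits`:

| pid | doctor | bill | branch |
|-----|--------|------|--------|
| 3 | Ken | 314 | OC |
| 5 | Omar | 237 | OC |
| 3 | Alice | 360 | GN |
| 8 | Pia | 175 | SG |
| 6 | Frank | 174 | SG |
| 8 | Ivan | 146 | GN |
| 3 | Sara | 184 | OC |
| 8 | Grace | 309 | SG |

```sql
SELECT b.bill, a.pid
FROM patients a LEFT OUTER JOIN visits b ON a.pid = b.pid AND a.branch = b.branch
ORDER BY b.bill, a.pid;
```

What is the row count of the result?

LEFT JOIN keeps every row from `patients`; unmatched rows get NULL for `visits`'s columns.
Matching on a.pid = b.pid AND a.branch = b.branch.
- a (pid=3, branch=SG) has no partner → padded with NULL.
- a (pid=6, branch=OC) has no partner → padded with NULL.
- a (pid=2, branch=GN) has no partner → padded with NULL.
- a (pid=2, branch=GN) has no partner → padded with NULL.
- a (pid=2, branch=SG) has no partner → padded with NULL.
- a (pid=4, branch=SG) has no partner → padded with NULL.
- a (pid=4, branch=SG) has no partner → padded with NULL.
- a (pid=3, branch=GN) pairs with 1 row(s) of b.
Total: 1 matched + 7 padded = 8 rows.

8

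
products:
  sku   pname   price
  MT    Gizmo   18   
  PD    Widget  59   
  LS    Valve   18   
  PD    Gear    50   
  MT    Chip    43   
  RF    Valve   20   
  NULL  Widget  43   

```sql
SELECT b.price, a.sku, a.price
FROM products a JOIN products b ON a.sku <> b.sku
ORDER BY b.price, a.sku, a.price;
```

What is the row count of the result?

26

INNER JOIN keeps only pairs where the ON condition holds.
Matching on a.sku <> b.sku. A NULL in a compared column never satisfies the condition.
Matched pairs: 26.
Total: 26 rows.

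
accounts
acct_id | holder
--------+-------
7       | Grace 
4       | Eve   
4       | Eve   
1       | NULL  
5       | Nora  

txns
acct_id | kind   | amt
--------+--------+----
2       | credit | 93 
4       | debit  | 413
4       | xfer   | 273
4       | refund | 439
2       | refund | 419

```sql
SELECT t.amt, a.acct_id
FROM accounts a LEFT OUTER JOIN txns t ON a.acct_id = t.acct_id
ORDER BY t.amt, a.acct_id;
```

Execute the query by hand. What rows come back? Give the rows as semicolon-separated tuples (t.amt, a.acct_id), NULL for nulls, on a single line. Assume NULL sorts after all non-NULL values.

(273, 4); (273, 4); (413, 4); (413, 4); (439, 4); (439, 4); (NULL, 1); (NULL, 5); (NULL, 7)

LEFT JOIN keeps every row from `accounts`; unmatched rows get NULL for `txns`'s columns.
Matching on a.acct_id = t.acct_id.
Matched pairs: 6; unmatched a rows kept: 3.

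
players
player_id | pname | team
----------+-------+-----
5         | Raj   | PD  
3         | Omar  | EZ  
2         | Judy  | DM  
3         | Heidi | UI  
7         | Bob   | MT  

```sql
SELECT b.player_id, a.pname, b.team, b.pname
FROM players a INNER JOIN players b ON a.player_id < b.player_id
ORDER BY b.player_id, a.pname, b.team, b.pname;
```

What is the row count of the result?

9

INNER JOIN keeps only pairs where the ON condition holds.
Matching on a.player_id < b.player_id.
- a[0] player_id=5 → 1 match(es) in b → 1 row(s).
- a[1] player_id=3 → 2 match(es) in b → 2 row(s).
- a[2] player_id=2 → 4 match(es) in b → 4 row(s).
- a[3] player_id=3 → 2 match(es) in b → 2 row(s).
- a[4] player_id=7 → no match; dropped.
Total: 9 rows.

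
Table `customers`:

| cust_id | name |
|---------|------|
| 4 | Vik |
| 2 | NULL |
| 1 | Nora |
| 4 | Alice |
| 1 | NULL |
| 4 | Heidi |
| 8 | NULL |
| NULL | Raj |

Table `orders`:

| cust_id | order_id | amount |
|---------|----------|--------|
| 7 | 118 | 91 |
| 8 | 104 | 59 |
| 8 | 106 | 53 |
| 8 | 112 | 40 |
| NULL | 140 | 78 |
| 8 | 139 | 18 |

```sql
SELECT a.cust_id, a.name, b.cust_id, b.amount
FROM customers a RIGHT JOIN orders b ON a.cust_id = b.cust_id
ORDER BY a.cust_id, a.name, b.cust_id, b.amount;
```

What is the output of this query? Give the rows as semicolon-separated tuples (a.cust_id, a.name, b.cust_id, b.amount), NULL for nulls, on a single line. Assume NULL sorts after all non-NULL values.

RIGHT JOIN keeps every row from `orders`; unmatched rows get NULL for `customers`'s columns.
Matching on a.cust_id = b.cust_id. A NULL in a compared column never satisfies the condition.
- a[0] cust_id=4 → no match.
- a[1] cust_id=2 → no match.
- a[2] cust_id=1 → no match.
- a[3] cust_id=4 → no match.
- a[4] cust_id=1 → no match.
- a[5] cust_id=4 → no match.
- a[6] cust_id=8 → 4 match(es) in b → 4 row(s).
- a[7] cust_id=NULL → no match.
- 2 b row(s) had no a match → kept, a columns NULL.
After projecting and ordering:
a.cust_id | a.name | b.cust_id | b.amount
8 | NULL | 8 | 18
8 | NULL | 8 | 40
8 | NULL | 8 | 53
8 | NULL | 8 | 59
NULL | NULL | 7 | 91
NULL | NULL | NULL | 78

(8, NULL, 8, 18); (8, NULL, 8, 40); (8, NULL, 8, 53); (8, NULL, 8, 59); (NULL, NULL, 7, 91); (NULL, NULL, NULL, 78)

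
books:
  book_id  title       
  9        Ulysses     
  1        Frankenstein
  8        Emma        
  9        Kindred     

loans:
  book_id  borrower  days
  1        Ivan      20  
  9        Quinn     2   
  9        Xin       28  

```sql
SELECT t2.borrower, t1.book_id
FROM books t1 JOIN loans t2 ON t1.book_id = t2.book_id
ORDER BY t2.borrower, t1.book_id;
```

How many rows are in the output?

5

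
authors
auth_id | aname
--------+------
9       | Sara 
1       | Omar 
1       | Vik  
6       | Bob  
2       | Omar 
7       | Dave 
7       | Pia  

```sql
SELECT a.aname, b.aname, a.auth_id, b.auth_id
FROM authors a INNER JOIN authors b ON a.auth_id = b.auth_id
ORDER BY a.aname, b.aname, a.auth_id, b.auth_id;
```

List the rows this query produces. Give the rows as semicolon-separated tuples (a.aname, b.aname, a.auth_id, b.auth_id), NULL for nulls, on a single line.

INNER JOIN keeps only pairs where the ON condition holds.
Matching on a.auth_id = b.auth_id.
Matched pairs: 11.

(Bob, Bob, 6, 6); (Dave, Dave, 7, 7); (Dave, Pia, 7, 7); (Omar, Omar, 1, 1); (Omar, Omar, 2, 2); (Omar, Vik, 1, 1); (Pia, Dave, 7, 7); (Pia, Pia, 7, 7); (Sara, Sara, 9, 9); (Vik, Omar, 1, 1); (Vik, Vik, 1, 1)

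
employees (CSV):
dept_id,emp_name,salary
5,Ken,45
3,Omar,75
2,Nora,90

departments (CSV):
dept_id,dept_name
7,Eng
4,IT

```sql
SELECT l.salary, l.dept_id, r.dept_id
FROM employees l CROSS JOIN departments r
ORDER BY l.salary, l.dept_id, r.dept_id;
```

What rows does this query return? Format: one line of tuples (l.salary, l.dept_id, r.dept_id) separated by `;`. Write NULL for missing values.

CROSS JOIN pairs every row of `employees` with every row of `departments`: 3 × 2 = 6 rows.
After projecting and ordering:
l.salary | l.dept_id | r.dept_id
45 | 5 | 4
45 | 5 | 7
75 | 3 | 4
75 | 3 | 7
90 | 2 | 4
90 | 2 | 7

(45, 5, 4); (45, 5, 7); (75, 3, 4); (75, 3, 7); (90, 2, 4); (90, 2, 7)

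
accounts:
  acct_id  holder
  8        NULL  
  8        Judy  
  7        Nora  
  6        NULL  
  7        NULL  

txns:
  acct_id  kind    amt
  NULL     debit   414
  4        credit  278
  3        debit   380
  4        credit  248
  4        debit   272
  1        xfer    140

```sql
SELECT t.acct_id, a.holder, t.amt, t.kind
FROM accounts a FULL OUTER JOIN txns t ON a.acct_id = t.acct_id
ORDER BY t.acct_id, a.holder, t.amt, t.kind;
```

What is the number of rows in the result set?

FULL OUTER JOIN keeps every row from both sides; unmatched rows get NULL for the other side's columns.
Matching on a.acct_id = t.acct_id. A NULL in a compared column never satisfies the condition.
Matched pairs: 0; unmatched a rows kept: 5; unmatched t rows kept: 6.
Total: 0 matched + 11 padded = 11 rows.

11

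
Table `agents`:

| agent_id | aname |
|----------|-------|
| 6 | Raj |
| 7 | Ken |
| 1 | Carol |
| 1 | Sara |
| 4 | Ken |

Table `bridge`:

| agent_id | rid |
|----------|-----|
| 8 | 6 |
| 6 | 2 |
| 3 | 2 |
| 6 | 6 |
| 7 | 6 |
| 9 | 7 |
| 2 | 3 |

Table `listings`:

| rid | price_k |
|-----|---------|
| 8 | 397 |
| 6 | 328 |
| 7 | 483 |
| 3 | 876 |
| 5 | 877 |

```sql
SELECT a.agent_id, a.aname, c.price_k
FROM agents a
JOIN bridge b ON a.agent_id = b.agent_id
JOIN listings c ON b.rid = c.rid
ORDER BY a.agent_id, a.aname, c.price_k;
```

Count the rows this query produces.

2

Step 1 — a INNER JOIN b on agent_id → 3 row(s).
Then INNER JOIN `listings c` on rid: keep only rows whose b.rid appears in c.
Result: 2 row(s).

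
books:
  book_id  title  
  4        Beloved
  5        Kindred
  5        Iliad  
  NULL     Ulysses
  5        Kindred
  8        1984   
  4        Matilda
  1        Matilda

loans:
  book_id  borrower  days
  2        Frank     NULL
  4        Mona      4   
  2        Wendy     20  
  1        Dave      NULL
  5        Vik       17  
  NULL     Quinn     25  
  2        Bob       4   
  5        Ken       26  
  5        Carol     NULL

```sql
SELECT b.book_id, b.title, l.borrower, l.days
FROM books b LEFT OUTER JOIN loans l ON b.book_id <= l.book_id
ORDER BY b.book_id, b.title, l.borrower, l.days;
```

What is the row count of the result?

27

LEFT JOIN keeps every row from `books`; unmatched rows get NULL for `loans`'s columns.
Matching on b.book_id <= l.book_id. A NULL in a compared column never satisfies the condition.
- b row (book_id=4): matches 4 l row(s) → 4 output row(s).
- b row (book_id=5): matches 3 l row(s) → 3 output row(s).
- b row (book_id=5): matches 3 l row(s) → 3 output row(s).
- b row (book_id=NULL): no match → kept, l columns NULL.
- b row (book_id=5): matches 3 l row(s) → 3 output row(s).
- b row (book_id=8): no match → kept, l columns NULL.
- b row (book_id=4): matches 4 l row(s) → 4 output row(s).
- b row (book_id=1): matches 8 l row(s) → 8 output row(s).
Total: 25 matched + 2 padded = 27 rows.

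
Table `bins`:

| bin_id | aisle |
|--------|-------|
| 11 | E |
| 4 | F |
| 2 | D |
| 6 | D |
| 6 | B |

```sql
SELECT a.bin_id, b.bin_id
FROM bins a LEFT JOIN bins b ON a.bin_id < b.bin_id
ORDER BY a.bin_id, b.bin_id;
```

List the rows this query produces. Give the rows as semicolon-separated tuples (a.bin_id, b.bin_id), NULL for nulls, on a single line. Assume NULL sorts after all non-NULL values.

LEFT JOIN keeps every row from `bins a`; unmatched rows get NULL for `bins b`'s columns.
Matching on a.bin_id < b.bin_id.
Matched pairs: 9; unmatched a rows kept: 1.

(2, 4); (2, 6); (2, 6); (2, 11); (4, 6); (4, 6); (4, 11); (6, 11); (6, 11); (11, NULL)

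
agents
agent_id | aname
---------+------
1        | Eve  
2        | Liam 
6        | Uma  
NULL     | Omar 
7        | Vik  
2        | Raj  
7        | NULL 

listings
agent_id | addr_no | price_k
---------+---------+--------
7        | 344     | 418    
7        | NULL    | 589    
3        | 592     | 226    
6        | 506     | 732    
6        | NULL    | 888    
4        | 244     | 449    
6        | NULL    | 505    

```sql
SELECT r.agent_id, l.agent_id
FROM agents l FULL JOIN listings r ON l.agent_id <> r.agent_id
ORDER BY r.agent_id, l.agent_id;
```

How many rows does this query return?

36

FULL OUTER JOIN keeps every row from both sides; unmatched rows get NULL for the other side's columns.
Matching on l.agent_id <> r.agent_id. A NULL in a compared column never satisfies the condition.
- agent_id=1: 7 matching r row(s), so 7 row(s) emitted.
- agent_id=2: 7 matching r row(s), so 7 row(s) emitted.
- agent_id=6: 4 matching r row(s), so 4 row(s) emitted.
- agent_id=NULL: no r row matches, row kept with r columns NULL.
- agent_id=7: 5 matching r row(s), so 5 row(s) emitted.
- agent_id=2: 7 matching r row(s), so 7 row(s) emitted.
- agent_id=7: 5 matching r row(s), so 5 row(s) emitted.
Total: 35 matched + 1 padded = 36 rows.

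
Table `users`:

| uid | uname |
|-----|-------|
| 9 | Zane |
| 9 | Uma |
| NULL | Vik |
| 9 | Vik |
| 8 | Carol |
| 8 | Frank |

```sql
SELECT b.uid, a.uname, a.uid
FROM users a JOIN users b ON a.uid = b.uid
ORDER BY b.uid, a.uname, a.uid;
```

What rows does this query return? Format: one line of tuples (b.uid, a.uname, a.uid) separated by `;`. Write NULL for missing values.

(8, Carol, 8); (8, Carol, 8); (8, Frank, 8); (8, Frank, 8); (9, Uma, 9); (9, Uma, 9); (9, Uma, 9); (9, Vik, 9); (9, Vik, 9); (9, Vik, 9); (9, Zane, 9); (9, Zane, 9); (9, Zane, 9)

INNER JOIN keeps only pairs where the ON condition holds.
Matching on a.uid = b.uid. A NULL in a compared column never satisfies the condition.
- a[0] uid=9 → 3 match(es) in b → 3 row(s).
- a[1] uid=9 → 3 match(es) in b → 3 row(s).
- a[2] uid=NULL → no match; dropped.
- a[3] uid=9 → 3 match(es) in b → 3 row(s).
- a[4] uid=8 → 2 match(es) in b → 2 row(s).
- a[5] uid=8 → 2 match(es) in b → 2 row(s).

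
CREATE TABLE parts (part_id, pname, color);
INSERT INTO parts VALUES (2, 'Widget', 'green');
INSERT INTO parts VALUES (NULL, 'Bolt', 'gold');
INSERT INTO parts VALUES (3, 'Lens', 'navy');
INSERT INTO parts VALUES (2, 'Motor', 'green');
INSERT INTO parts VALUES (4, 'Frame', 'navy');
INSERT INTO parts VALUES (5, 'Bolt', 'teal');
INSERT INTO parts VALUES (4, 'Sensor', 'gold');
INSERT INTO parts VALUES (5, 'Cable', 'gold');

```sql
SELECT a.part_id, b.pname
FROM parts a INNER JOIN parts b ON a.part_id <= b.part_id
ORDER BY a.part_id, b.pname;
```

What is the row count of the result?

INNER JOIN keeps only pairs where the ON condition holds.
Matching on a.part_id <= b.part_id. A NULL in a compared column never satisfies the condition.
Matched pairs: 31.
Total: 31 rows.

31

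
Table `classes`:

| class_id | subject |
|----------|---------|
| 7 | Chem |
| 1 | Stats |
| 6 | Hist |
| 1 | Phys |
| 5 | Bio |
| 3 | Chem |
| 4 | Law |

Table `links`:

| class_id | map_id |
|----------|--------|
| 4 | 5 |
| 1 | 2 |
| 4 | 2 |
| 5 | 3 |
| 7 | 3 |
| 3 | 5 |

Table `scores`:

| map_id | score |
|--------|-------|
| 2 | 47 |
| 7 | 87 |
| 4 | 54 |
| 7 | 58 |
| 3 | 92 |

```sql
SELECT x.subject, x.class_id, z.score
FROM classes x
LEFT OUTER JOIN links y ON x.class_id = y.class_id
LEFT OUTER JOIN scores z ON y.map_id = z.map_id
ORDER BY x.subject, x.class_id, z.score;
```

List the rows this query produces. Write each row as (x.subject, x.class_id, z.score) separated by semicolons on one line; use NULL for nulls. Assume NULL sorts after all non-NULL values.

Joins associate left-to-right: classes LEFT JOIN links on class_id gives 8 intermediate row(s).
Then LEFT JOIN `scores z` on map_id: each of those 8 rows is kept; rows whose y.map_id has no match in z get NULL for z's columns.

(Bio, 5, 92); (Chem, 3, NULL); (Chem, 7, 92); (Hist, 6, NULL); (Law, 4, 47); (Law, 4, NULL); (Phys, 1, 47); (Stats, 1, 47)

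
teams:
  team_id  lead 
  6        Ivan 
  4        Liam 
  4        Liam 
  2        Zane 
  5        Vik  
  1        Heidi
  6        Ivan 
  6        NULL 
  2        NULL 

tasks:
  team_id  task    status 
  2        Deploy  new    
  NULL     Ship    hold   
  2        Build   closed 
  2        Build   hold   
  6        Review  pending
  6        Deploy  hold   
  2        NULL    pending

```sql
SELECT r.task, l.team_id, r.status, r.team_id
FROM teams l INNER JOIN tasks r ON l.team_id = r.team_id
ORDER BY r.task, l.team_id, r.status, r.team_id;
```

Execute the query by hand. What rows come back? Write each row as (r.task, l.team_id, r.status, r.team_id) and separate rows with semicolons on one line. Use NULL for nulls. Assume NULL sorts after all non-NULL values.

INNER JOIN keeps only pairs where the ON condition holds.
Matching on l.team_id = r.team_id. A NULL in a compared column never satisfies the condition.
- l row (team_id=6): matches 2 r row(s) → 2 output row(s).
- l row (team_id=4): no match → dropped.
- l row (team_id=4): no match → dropped.
- l row (team_id=2): matches 4 r row(s) → 4 output row(s).
- l row (team_id=5): no match → dropped.
- l row (team_id=1): no match → dropped.
- l row (team_id=6): matches 2 r row(s) → 2 output row(s).
- l row (team_id=6): matches 2 r row(s) → 2 output row(s).
- l row (team_id=2): matches 4 r row(s) → 4 output row(s).

(Build, 2, closed, 2); (Build, 2, closed, 2); (Build, 2, hold, 2); (Build, 2, hold, 2); (Deploy, 2, new, 2); (Deploy, 2, new, 2); (Deploy, 6, hold, 6); (Deploy, 6, hold, 6); (Deploy, 6, hold, 6); (Review, 6, pending, 6); (Review, 6, pending, 6); (Review, 6, pending, 6); (NULL, 2, pending, 2); (NULL, 2, pending, 2)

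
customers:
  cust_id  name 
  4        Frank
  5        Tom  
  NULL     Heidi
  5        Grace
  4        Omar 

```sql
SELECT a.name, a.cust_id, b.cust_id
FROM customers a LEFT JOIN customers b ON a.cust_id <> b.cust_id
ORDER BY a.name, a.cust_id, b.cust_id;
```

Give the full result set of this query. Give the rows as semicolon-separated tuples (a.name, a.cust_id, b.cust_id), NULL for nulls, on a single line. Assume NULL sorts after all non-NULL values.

(Frank, 4, 5); (Frank, 4, 5); (Grace, 5, 4); (Grace, 5, 4); (Heidi, NULL, NULL); (Omar, 4, 5); (Omar, 4, 5); (Tom, 5, 4); (Tom, 5, 4)

LEFT JOIN keeps every row from `customers a`; unmatched rows get NULL for `customers b`'s columns.
Matching on a.cust_id <> b.cust_id. A NULL in a compared column never satisfies the condition.
- cust_id=4: 2 matching b row(s), so 2 row(s) emitted.
- cust_id=5: 2 matching b row(s), so 2 row(s) emitted.
- cust_id=NULL: no b row matches, row kept with b columns NULL.
- cust_id=5: 2 matching b row(s), so 2 row(s) emitted.
- cust_id=4: 2 matching b row(s), so 2 row(s) emitted.
After projecting and ordering:
a.name | a.cust_id | b.cust_id
Frank | 4 | 5
Frank | 4 | 5
Grace | 5 | 4
Grace | 5 | 4
Heidi | NULL | NULL
Omar | 4 | 5
Omar | 4 | 5
Tom | 5 | 4
Tom | 5 | 4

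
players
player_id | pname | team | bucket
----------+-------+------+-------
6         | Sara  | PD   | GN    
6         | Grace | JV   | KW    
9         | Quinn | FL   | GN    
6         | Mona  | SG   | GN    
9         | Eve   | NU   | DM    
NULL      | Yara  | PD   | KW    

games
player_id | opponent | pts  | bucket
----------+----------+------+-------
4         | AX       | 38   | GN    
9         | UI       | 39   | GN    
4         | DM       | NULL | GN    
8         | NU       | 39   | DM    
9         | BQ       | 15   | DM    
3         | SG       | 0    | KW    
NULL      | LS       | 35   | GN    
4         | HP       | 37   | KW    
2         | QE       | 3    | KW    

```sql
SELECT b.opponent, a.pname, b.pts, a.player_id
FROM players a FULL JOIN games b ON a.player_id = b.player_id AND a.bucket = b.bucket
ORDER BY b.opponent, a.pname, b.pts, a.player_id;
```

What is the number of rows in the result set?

FULL OUTER JOIN keeps every row from both sides; unmatched rows get NULL for the other side's columns.
Matching on a.player_id = b.player_id AND a.bucket = b.bucket. A NULL in a compared column never satisfies the condition.
- a (player_id=6, bucket=GN) has no partner → padded with NULL.
- a (player_id=6, bucket=KW) has no partner → padded with NULL.
- a (player_id=9, bucket=GN) pairs with 1 row(s) of b.
- a (player_id=6, bucket=GN) has no partner → padded with NULL.
- a (player_id=9, bucket=DM) pairs with 1 row(s) of b.
- a (player_id=NULL, bucket=KW) has no partner → padded with NULL.
- plus 7 unmatched b row(s), each kept with NULL a columns.
Total: 2 matched + 11 padded = 13 rows.

13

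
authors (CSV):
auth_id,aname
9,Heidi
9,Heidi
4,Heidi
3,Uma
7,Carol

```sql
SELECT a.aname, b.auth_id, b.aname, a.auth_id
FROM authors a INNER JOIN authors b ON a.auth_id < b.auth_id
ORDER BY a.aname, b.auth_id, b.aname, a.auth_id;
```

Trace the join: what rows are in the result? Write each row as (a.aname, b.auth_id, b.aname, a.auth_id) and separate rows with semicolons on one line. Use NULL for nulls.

INNER JOIN keeps only pairs where the ON condition holds.
Matching on a.auth_id < b.auth_id.
- a row (auth_id=9): no match → dropped.
- a row (auth_id=9): no match → dropped.
- a row (auth_id=4): matches 3 b row(s) → 3 output row(s).
- a row (auth_id=3): matches 4 b row(s) → 4 output row(s).
- a row (auth_id=7): matches 2 b row(s) → 2 output row(s).
After projecting and ordering:
a.aname | b.auth_id | b.aname | a.auth_id
Carol | 9 | Heidi | 7
Carol | 9 | Heidi | 7
Heidi | 7 | Carol | 4
Heidi | 9 | Heidi | 4
Heidi | 9 | Heidi | 4
Uma | 4 | Heidi | 3
Uma | 7 | Carol | 3
Uma | 9 | Heidi | 3
Uma | 9 | Heidi | 3

(Carol, 9, Heidi, 7); (Carol, 9, Heidi, 7); (Heidi, 7, Carol, 4); (Heidi, 9, Heidi, 4); (Heidi, 9, Heidi, 4); (Uma, 4, Heidi, 3); (Uma, 7, Carol, 3); (Uma, 9, Heidi, 3); (Uma, 9, Heidi, 3)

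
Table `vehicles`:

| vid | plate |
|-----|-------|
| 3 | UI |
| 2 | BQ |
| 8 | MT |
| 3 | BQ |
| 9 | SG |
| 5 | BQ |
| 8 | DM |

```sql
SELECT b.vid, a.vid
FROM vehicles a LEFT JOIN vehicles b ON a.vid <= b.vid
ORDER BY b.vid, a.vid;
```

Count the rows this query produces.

LEFT JOIN keeps every row from `vehicles a`; unmatched rows get NULL for `vehicles b`'s columns.
Matching on a.vid <= b.vid.
Matched pairs: 30; unmatched a rows kept: 0.
Total: 30 rows.

30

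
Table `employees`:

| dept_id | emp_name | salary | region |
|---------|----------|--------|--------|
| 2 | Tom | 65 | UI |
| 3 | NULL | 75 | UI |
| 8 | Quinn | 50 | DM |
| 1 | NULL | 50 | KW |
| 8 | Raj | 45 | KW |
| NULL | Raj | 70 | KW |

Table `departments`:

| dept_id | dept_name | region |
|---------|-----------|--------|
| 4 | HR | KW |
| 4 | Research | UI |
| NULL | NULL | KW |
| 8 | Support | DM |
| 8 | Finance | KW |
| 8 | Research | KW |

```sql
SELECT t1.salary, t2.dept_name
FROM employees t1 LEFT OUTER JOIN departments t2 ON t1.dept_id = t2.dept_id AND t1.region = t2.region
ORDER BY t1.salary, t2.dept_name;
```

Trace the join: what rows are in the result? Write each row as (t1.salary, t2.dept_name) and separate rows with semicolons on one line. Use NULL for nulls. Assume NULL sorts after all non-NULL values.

(45, Finance); (45, Research); (50, Support); (50, NULL); (65, NULL); (70, NULL); (75, NULL)

LEFT JOIN keeps every row from `employees`; unmatched rows get NULL for `departments`'s columns.
Matching on t1.dept_id = t2.dept_id AND t1.region = t2.region. A NULL in a compared column never satisfies the condition.
- t1[0] dept_id=2, region=UI → no match; kept with NULLs on the t2 side.
- t1[1] dept_id=3, region=UI → no match; kept with NULLs on the t2 side.
- t1[2] dept_id=8, region=DM → 1 match(es) in t2 → 1 row(s).
- t1[3] dept_id=1, region=KW → no match; kept with NULLs on the t2 side.
- t1[4] dept_id=8, region=KW → 2 match(es) in t2 → 2 row(s).
- t1[5] dept_id=NULL, region=KW → no match; kept with NULLs on the t2 side.
After projecting and ordering:
t1.salary | t2.dept_name
45 | Finance
45 | Research
50 | Support
50 | NULL
65 | NULL
70 | NULL
75 | NULL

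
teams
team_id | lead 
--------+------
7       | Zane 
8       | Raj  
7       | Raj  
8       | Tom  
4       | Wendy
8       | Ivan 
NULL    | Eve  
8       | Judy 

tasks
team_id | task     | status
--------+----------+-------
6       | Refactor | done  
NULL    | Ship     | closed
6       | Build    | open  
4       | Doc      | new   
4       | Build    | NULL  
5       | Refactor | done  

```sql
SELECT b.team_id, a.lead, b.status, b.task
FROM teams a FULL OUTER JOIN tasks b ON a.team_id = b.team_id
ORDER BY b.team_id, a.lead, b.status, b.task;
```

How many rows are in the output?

13

FULL OUTER JOIN keeps every row from both sides; unmatched rows get NULL for the other side's columns.
Matching on a.team_id = b.team_id. A NULL in a compared column never satisfies the condition.
- a[0] team_id=7 → no match; kept with NULLs on the b side.
- a[1] team_id=8 → no match; kept with NULLs on the b side.
- a[2] team_id=7 → no match; kept with NULLs on the b side.
- a[3] team_id=8 → no match; kept with NULLs on the b side.
- a[4] team_id=4 → 2 match(es) in b → 2 row(s).
- a[5] team_id=8 → no match; kept with NULLs on the b side.
- a[6] team_id=NULL → no match; kept with NULLs on the b side.
- a[7] team_id=8 → no match; kept with NULLs on the b side.
- 4 b row(s) had no a match → kept, a columns NULL.
Total: 2 matched + 11 padded = 13 rows.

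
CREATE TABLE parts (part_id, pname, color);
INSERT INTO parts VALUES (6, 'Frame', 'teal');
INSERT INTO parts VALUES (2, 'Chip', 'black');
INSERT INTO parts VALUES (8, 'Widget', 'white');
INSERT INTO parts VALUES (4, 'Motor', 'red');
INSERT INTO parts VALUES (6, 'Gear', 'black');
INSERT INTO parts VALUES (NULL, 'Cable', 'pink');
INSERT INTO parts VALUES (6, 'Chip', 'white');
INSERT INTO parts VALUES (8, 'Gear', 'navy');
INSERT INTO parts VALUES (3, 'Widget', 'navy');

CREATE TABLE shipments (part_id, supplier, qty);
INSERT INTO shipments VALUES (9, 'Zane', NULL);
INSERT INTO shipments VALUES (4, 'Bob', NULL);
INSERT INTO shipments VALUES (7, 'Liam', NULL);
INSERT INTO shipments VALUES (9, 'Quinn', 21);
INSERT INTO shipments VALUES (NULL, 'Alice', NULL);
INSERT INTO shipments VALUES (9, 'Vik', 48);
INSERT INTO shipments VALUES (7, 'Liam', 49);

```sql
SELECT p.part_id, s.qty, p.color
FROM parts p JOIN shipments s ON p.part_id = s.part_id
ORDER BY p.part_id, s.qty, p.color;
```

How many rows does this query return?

INNER JOIN keeps only pairs where the ON condition holds.
Matching on p.part_id = s.part_id. A NULL in a compared column never satisfies the condition.
Matched pairs: 1.
Total: 1 rows.

1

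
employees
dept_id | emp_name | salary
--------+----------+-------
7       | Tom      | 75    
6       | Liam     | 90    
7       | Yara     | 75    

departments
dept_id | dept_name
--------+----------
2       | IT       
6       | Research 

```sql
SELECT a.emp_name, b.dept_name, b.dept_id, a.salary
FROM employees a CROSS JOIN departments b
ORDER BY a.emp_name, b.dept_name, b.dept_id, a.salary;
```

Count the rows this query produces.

CROSS JOIN pairs every row of `employees` with every row of `departments`: 3 × 2 = 6 rows.

6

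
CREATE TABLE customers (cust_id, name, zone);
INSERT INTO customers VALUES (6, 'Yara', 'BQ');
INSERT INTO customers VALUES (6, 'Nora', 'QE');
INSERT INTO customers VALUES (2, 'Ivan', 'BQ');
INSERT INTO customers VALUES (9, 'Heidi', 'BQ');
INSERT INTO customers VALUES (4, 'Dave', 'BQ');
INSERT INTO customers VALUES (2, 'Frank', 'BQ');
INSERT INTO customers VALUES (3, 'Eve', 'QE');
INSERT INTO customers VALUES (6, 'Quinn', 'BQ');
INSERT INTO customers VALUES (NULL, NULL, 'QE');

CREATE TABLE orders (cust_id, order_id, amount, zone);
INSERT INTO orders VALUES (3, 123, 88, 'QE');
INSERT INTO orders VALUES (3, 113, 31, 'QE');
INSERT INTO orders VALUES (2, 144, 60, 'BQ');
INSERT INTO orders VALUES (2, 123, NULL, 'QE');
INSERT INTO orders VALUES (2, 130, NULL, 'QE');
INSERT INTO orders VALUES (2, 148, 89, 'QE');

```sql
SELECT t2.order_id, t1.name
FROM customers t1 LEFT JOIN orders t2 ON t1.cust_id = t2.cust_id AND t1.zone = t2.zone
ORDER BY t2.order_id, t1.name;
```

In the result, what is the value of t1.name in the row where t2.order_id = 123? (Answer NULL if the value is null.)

LEFT JOIN keeps every row from `customers`; unmatched rows get NULL for `orders`'s columns.
Matching on t1.cust_id = t2.cust_id AND t1.zone = t2.zone. A NULL in a compared column never satisfies the condition.
- cust_id=6, zone=BQ: no t2 row matches, row kept with t2 columns NULL.
- cust_id=6, zone=QE: no t2 row matches, row kept with t2 columns NULL.
- cust_id=2, zone=BQ: 1 matching t2 row(s), so 1 row(s) emitted.
- cust_id=9, zone=BQ: no t2 row matches, row kept with t2 columns NULL.
- cust_id=4, zone=BQ: no t2 row matches, row kept with t2 columns NULL.
- cust_id=2, zone=BQ: 1 matching t2 row(s), so 1 row(s) emitted.
- cust_id=3, zone=QE: 2 matching t2 row(s), so 2 row(s) emitted.
- cust_id=6, zone=BQ: no t2 row matches, row kept with t2 columns NULL.
- cust_id=NULL, zone=QE: no t2 row matches, row kept with t2 columns NULL.

Eve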